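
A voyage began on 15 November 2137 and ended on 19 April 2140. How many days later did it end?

886

November 15, 2137 → November 15, 2138: 365 days.
November 15, 2138 → November 15, 2139: 365 days.
November 2139: 30 − 15 = 15 days remain.
Then December (31), January (31), February 2140 (29), March (31): 31 + 31 + 29 + 31 = 122 days.
April 1–19, 2140: 19 days.
Residual: 156 days.
Total: 886 days.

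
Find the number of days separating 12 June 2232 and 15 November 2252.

7461

Day-of-year of June 12, 2232: 164.
Day-of-year of November 15, 2252: 320.
2232 has 366 days, so 366 − 164 = 202 days remain in 2232.
Full years 2233–2251: 15 common + 4 leap = 15×365 + 4×366 = 6939 days.
Total: 202 + 6939 + 320 = 7461 days.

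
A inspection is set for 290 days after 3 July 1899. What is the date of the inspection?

19 April 1900

Count 290 days after July 3, 1899:
July 1899: 31 − 3 = 28 days remain.
Then August (31), September (30), October (31), November (30), December (31), January (31), February 1900 (28), March (31): 31 + 30 + 31 + 30 + 31 + 31 + 28 + 31 = 243 days.
April 1–19, 1900: 19 days.
Residual: 290 days.
Total: 290 days.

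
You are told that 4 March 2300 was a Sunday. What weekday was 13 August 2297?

Count forward from the earlier date (August 13, 2297) to the later (March 4, 2300):
Day-of-year of August 13, 2297: 225.
Day-of-year of March 4, 2300: 63.
2297 has 365 days, so 365 − 225 = 140 days remain in 2297.
Full years: 2298: 365; 2299: 365. Sum = 730.
Total: 140 + 730 + 63 = 933 days.
933 mod 7 = 2, so 2 days before Sunday is Friday.

Friday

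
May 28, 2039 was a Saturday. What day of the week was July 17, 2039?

May 2039: 31 − 28 = 3 days remain.
Then June (30): 30 days.
July 1–17, 2039: 17 days.
Total: 3 + 30 + 17 = 50 days.
50 mod 7 = 1, so 1 day after Saturday is Sunday.

Sunday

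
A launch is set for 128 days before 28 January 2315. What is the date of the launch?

22 September 2314

Count 128 days before January 28, 2315:
Day-of-year of September 22, 2314: 265.
Day-of-year of January 28, 2315: 28.
2314 has 365 days, so 365 − 265 = 100 days remain in 2314.
Total: 100 + 28 = 128 days.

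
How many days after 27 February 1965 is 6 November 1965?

252

February 1965: 28 − 27 = 1 day remains (1965 is not a leap year, so February has 28 days).
Then March (31), April (30), May (31), June (30), July (31), August (31), September (30), October (31): 31 + 30 + 31 + 30 + 31 + 31 + 30 + 31 = 245 days.
November 1–6, 1965: 6 days.
Total: 1 + 245 + 6 = 252 days.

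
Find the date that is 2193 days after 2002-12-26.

2008-12-27

Count 2193 days after December 26, 2002:
Day-of-year of December 26, 2002: 360.
Day-of-year of December 27, 2008: 362.
2002 has 365 days, so 365 − 360 = 5 days remain in 2002.
Full years: 2003: 365; 2004: 366; 2005: 365; 2006: 365; 2007: 365. Sum = 1826.
Total: 5 + 1826 + 362 = 2193 days.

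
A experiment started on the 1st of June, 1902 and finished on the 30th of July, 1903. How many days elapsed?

424

June 1, 1902 → June 1, 1903: 365 days.
June 1903: 30 − 1 = 29 days remain.
July 1–30, 1903: 30 days.
Residual: 59 days.
Total: 424 days.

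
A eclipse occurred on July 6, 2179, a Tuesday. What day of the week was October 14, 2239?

Monday

From July 6, 2179 to July 6, 2239: 60 years, of which 14 contain a Feb 29 — 46×365 + 14×366 = 21914 days.
(2200 is not a leap year (divisible by 100 but not 400).)
July 2239: 31 − 6 = 25 days remain.
Then August (31), September (30): 31 + 30 = 61 days.
October 1–14, 2239: 14 days.
Residual: 100 days.
Total: 22014 days.
22014 mod 7 = 6, so 6 days after Tuesday is Monday.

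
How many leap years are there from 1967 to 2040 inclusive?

19

Years divisible by 4: 1968, 1972, …, 2040 — 19 in all.
2000 is divisible by 400, so still leap.
No century exceptions apply. Count: 19.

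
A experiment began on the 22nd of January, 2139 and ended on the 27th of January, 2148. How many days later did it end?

Day-of-year of January 22, 2139: 22.
Day-of-year of January 27, 2148: 27.
2139 has 365 days, so 365 − 22 = 343 days remain in 2139.
Full years 2140–2147: 6 common + 2 leap = 6×365 + 2×366 = 2922 days.
Total: 343 + 2922 + 27 = 3292 days.

3292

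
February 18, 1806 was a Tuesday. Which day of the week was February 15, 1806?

Count forward from the earlier date (February 15, 1806) to the later (February 18, 1806):
Within February 1806: 18 − 15 = 3 days.
3 mod 7 = 3, so 3 days before Tuesday is Saturday.

Saturday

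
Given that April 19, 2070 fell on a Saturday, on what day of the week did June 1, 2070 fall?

April 2070: 30 − 19 = 11 days remain.
Then May (31): 31 days.
June 1, 2070: 1 day.
Total: 11 + 31 + 1 = 43 days.
43 mod 7 = 1, so 1 day after Saturday is Sunday.

Sunday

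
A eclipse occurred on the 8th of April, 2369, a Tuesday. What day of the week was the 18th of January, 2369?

Count forward from the earlier date (January 18, 2369) to the later (April 8, 2369):
January 2369: 31 − 18 = 13 days remain.
Then February 2369 (28), March (31): 28 + 31 = 59 days.
April 1–8, 2369: 8 days.
Total: 13 + 59 + 8 = 80 days.
80 mod 7 = 3, so 3 days before Tuesday is Saturday.

Saturday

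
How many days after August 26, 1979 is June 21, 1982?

Day-of-year of August 26, 1979: 238.
Day-of-year of June 21, 1982: 172.
1979 has 365 days, so 365 − 238 = 127 days remain in 1979.
Full years: 1980: 366; 1981: 365. Sum = 731.
Total: 127 + 731 + 172 = 1030 days.

1030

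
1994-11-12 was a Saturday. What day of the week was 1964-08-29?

Count forward from the earlier date (August 29, 1964) to the later (November 12, 1994):
Day-of-year of August 29, 1964: 242.
Day-of-year of November 12, 1994: 316.
1964 has 366 days, so 366 − 242 = 124 days remain in 1964.
Full years 1965–1993: 22 common + 7 leap = 22×365 + 7×366 = 10592 days.
Total: 124 + 10592 + 316 = 11032 days.
11032 is a multiple of 7, so 1964-08-29 falls on the same weekday: Saturday.

Saturday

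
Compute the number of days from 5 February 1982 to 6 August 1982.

February 1982: 28 − 5 = 23 days remain (1982 is not a leap year, so February has 28 days).
Then March (31), April (30), May (31), June (30), July (31): 31 + 30 + 31 + 30 + 31 = 153 days.
August 1–6, 1982: 6 days.
Total: 23 + 153 + 6 = 182 days.

182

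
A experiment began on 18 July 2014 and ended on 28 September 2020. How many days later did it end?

Day-of-year of July 18, 2014: 199.
Day-of-year of September 28, 2020: 272.
2014 has 365 days, so 365 − 199 = 166 days remain in 2014.
Full years: 2015: 365; 2016: 366; 2017: 365; 2018: 365; 2019: 365. Sum = 1826.
Total: 166 + 1826 + 272 = 2264 days.

2264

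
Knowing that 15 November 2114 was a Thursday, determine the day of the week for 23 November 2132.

Sunday

Day-of-year of November 15, 2114: 319.
Day-of-year of November 23, 2132: 328.
2114 has 365 days, so 365 − 319 = 46 days remain in 2114.
Full years 2115–2131: 13 common + 4 leap = 13×365 + 4×366 = 6209 days.
Total: 46 + 6209 + 328 = 6583 days.
6583 mod 7 = 3, so 3 days after Thursday is Sunday.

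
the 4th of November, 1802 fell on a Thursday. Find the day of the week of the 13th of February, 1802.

Saturday

Count forward from the earlier date (February 13, 1802) to the later (November 4, 1802):
February 1802: 28 − 13 = 15 days remain (1802 is not a leap year, so February has 28 days).
Then March (31), April (30), May (31), June (30), July (31), August (31), September (30), October (31): 31 + 30 + 31 + 30 + 31 + 31 + 30 + 31 = 245 days.
November 1–4, 1802: 4 days.
Total: 15 + 245 + 4 = 264 days.
264 mod 7 = 5, so 5 days before Thursday is Saturday.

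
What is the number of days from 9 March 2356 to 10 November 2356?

March 2356: 31 − 9 = 22 days remain.
Then April (30), May (31), June (30), July (31), August (31), September (30), October (31): 30 + 31 + 30 + 31 + 31 + 30 + 31 = 214 days.
November 1–10, 2356: 10 days.
Total: 22 + 214 + 10 = 246 days.

246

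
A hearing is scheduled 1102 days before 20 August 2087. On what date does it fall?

13 August 2084

Count 1102 days before August 20, 2087:
August 13, 2084 → August 13, 2085: 365 days.
August 13, 2085 → August 13, 2086: 365 days.
August 13, 2086 → August 13, 2087: 365 days.
Within August 2087: 20 − 13 = 7 days.
Total: 1102 days.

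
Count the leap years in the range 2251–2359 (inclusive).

Years divisible by 4: 2252, 2256, …, 2356 — 27 in all.
Of these, 2300 is divisible by 100 but not 400, so not leap.
Leap years: 27 − 1 = 26.

26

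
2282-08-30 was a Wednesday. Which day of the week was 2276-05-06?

Count forward from the earlier date (May 6, 2276) to the later (August 30, 2282):
Day-of-year of May 6, 2276: 127.
Day-of-year of August 30, 2282: 242.
2276 has 366 days, so 366 − 127 = 239 days remain in 2276.
Full years: 2277: 365; 2278: 365; 2279: 365; 2280: 366; 2281: 365. Sum = 1826.
Total: 239 + 1826 + 242 = 2307 days.
2307 mod 7 = 4, so 4 days before Wednesday is Saturday.

Saturday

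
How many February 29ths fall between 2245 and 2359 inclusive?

Years divisible by 4: 2248, 2252, …, 2356 — 28 in all.
Of these, 2300 is divisible by 100 but not 400, so not leap.
Leap years: 28 − 1 = 27.

27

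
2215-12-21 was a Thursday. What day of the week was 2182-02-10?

Sunday

Count forward from the earlier date (February 10, 2182) to the later (December 21, 2215):
From February 10, 2182 to February 10, 2215: 33 years, of which 7 contain a Feb 29 — 26×365 + 7×366 = 12052 days.
(2200 is not a leap year (divisible by 100 but not 400).)
February 2215: 28 − 10 = 18 days remain (2215 is not a leap year, so February has 28 days).
Then 9 full months totalling 275 days.
December 1–21, 2215: 21 days.
Residual: 314 days.
Total: 12366 days.
12366 mod 7 = 4, so 4 days before Thursday is Sunday.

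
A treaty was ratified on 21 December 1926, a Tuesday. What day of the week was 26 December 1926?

Sunday

Within December 1926: 26 − 21 = 5 days.
5 mod 7 = 5, so 5 days after Tuesday is Sunday.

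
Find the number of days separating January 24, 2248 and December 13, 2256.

3246

Day-of-year of January 24, 2248: 24.
Day-of-year of December 13, 2256: 348.
2248 has 366 days, so 366 − 24 = 342 days remain in 2248.
Full years 2249–2255: 6 common + 1 leap = 6×365 + 1×366 = 2556 days.
Total: 342 + 2556 + 348 = 3246 days.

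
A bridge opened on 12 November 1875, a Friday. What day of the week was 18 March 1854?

Saturday

Count forward from the earlier date (March 18, 1854) to the later (November 12, 1875):
From March 18, 1854 to March 18, 1875: 21 years, of which 5 contain a Feb 29 — 16×365 + 5×366 = 7670 days.
March 1875: 31 − 18 = 13 days remain.
Then April (30), May (31), June (30), July (31), August (31), September (30), October (31): 30 + 31 + 30 + 31 + 31 + 30 + 31 = 214 days.
November 1–12, 1875: 12 days.
Residual: 239 days.
Total: 7909 days.
7909 mod 7 = 6, so 6 days before Friday is Saturday.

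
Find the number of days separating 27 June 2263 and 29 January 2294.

From June 27, 2263 to June 27, 2293: 30 years, of which 8 contain a Feb 29 — 22×365 + 8×366 = 10958 days.
June 2293: 30 − 27 = 3 days remain.
Then July (31), August (31), September (30), October (31), November (30), December (31): 31 + 31 + 30 + 31 + 30 + 31 = 184 days.
January 1–29, 2294: 29 days.
Residual: 216 days.
Total: 11174 days.

11174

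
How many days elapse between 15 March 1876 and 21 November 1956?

Day-of-year of March 15, 1876: 75.
Day-of-year of November 21, 1956: 326.
1876 has 366 days, so 366 − 75 = 291 days remain in 1876.
Full years 1877–1955: 61 common + 18 leap = 61×365 + 18×366 = 28853 days.
Total: 291 + 28853 + 326 = 29470 days.

29470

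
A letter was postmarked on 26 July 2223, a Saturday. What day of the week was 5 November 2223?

July 2223: 31 − 26 = 5 days remain.
Then August (31), September (30), October (31): 31 + 30 + 31 = 92 days.
November 1–5, 2223: 5 days.
Total: 5 + 92 + 5 = 102 days.
102 mod 7 = 4, so 4 days after Saturday is Wednesday.

Wednesday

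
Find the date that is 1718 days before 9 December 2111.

27 March 2107

Count 1718 days before December 9, 2111:
Day-of-year of March 27, 2107: 86.
Day-of-year of December 9, 2111: 343.
2107 has 365 days, so 365 − 86 = 279 days remain in 2107.
Full years: 2108: 366; 2109: 365; 2110: 365. Sum = 1096.
Total: 279 + 1096 + 343 = 1718 days.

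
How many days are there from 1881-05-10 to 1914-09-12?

12177

From May 10, 1881 to May 10, 1914: 33 years, of which 7 contain a Feb 29 — 26×365 + 7×366 = 12052 days.
(1900 is not a leap year (divisible by 100 but not 400).)
May 1914: 31 − 10 = 21 days remain.
Then June (30), July (31), August (31): 30 + 31 + 31 = 92 days.
September 1–12, 1914: 12 days.
Residual: 125 days.
Total: 12177 days.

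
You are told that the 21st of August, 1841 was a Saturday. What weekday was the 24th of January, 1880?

Saturday

From August 21, 1841 to August 21, 1879: 38 years, of which 9 contain a Feb 29 — 29×365 + 9×366 = 13879 days.
August 1879: 31 − 21 = 10 days remain.
Then September (30), October (31), November (30), December (31): 30 + 31 + 30 + 31 = 122 days.
January 1–24, 1880: 24 days.
Residual: 156 days.
Total: 14035 days.
14035 is a multiple of 7, so the 24th of January, 1880 falls on the same weekday: Saturday.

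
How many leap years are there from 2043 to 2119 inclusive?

18

Years divisible by 4: 2044, 2048, …, 2116 — 19 in all.
Of these, 2100 is divisible by 100 but not 400, so not leap.
Leap years: 19 − 1 = 18.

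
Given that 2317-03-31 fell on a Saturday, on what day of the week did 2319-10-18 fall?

March 31, 2317 → March 31, 2318: 365 days.
March 31, 2318 → March 31, 2319: 365 days.
March 2319: 31 − 31 = 0 days remain.
Then April (30), May (31), June (30), July (31), August (31), September (30): 30 + 31 + 30 + 31 + 31 + 30 = 183 days.
October 1–18, 2319: 18 days.
Residual: 201 days.
Total: 931 days.
931 is a multiple of 7, so 2319-10-18 falls on the same weekday: Saturday.

Saturday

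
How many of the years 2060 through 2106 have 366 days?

11

Years divisible by 4 in [2060, 2106]: 2060, 2064, 2068, 2072, 2076, 2080, 2084, 2088, 2092, 2096, 2100, 2104.
Of these, 2100 is divisible by 100 but not 400, so not leap.
Leap years: 12 − 1 = 11.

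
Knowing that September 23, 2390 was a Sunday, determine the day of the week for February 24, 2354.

Count forward from the earlier date (February 24, 2354) to the later (September 23, 2390):
From February 24, 2354 to February 24, 2390: 36 years, of which 9 contain a Feb 29 — 27×365 + 9×366 = 13149 days.
February 2390: 28 − 24 = 4 days remain (2390 is not a leap year, so February has 28 days).
Then March (31), April (30), May (31), June (30), July (31), August (31): 31 + 30 + 31 + 30 + 31 + 31 = 184 days.
September 1–23, 2390: 23 days.
Residual: 211 days.
Total: 13360 days.
13360 mod 7 = 4, so 4 days before Sunday is Wednesday.

Wednesday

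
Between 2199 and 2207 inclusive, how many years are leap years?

1

Years divisible by 4 in [2199, 2207]: 2200, 2204.
Of these, 2200 is divisible by 100 but not 400, so not leap.
Leap years: 2 − 1 = 1.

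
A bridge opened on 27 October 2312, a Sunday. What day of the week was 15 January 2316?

Saturday

Day-of-year of October 27, 2312: 301.
Day-of-year of January 15, 2316: 15.
2312 has 366 days, so 366 − 301 = 65 days remain in 2312.
Full years: 2313: 365; 2314: 365; 2315: 365. Sum = 1095.
Total: 65 + 1095 + 15 = 1175 days.
1175 mod 7 = 6, so 6 days after Sunday is Saturday.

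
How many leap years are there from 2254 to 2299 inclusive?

11

Years divisible by 4 in [2254, 2299]: 2256, 2260, 2264, 2268, 2272, 2276, 2280, 2284, 2288, 2292, 2296.
No century exceptions apply. Count: 11.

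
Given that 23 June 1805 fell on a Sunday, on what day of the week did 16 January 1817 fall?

Thursday

From June 23, 1805 to June 23, 1816: 11 years, of which 3 contain a Feb 29 — 8×365 + 3×366 = 4018 days.
June 1816: 30 − 23 = 7 days remain.
Then July (31), August (31), September (30), October (31), November (30), December (31): 31 + 31 + 30 + 31 + 30 + 31 = 184 days.
January 1–16, 1817: 16 days.
Residual: 207 days.
Total: 4225 days.
4225 mod 7 = 4, so 4 days after Sunday is Thursday.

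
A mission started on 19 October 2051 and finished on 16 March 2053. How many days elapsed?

October 19, 2051 → October 19, 2052: 366 days (2052 is a leap year).
October 2052: 31 − 19 = 12 days remain.
Then November (30), December (31), January (31), February 2053 (28): 30 + 31 + 31 + 28 = 120 days.
March 1–16, 2053: 16 days.
Residual: 148 days.
Total: 514 days.

514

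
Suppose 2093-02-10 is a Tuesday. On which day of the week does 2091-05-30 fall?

Wednesday

Count forward from the earlier date (May 30, 2091) to the later (February 10, 2093):
May 2091: 31 − 30 = 1 day remains.
Then 20 full months totalling 611 days.
February 1–10, 2093: 10 days (2093 is not a leap year).
Total: 1 + 611 + 10 = 622 days.
622 mod 7 = 6, so 6 days before Tuesday is Wednesday.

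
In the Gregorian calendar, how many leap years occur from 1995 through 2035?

10

Years divisible by 4 in [1995, 2035]: 1996, 2000, 2004, 2008, 2012, 2016, 2020, 2024, 2028, 2032.
2000 is divisible by 400, so still leap.
No century exceptions apply. Count: 10.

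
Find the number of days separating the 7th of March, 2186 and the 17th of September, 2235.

18090

Day-of-year of March 7, 2186: 66.
Day-of-year of September 17, 2235: 260.
2186 has 365 days, so 365 − 66 = 299 days remain in 2186.
Full years 2187–2234: 37 common + 11 leap = 37×365 + 11×366 = 17531 days.
Total: 299 + 17531 + 260 = 18090 days.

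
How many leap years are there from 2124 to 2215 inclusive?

Years divisible by 4: 2124, 2128, …, 2212 — 23 in all.
Of these, 2200 is divisible by 100 but not 400, so not leap.
Leap years: 23 − 1 = 22.

22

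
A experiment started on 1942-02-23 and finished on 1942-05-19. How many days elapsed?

February 1942: 28 − 23 = 5 days remain (1942 is not a leap year, so February has 28 days).
Then March (31), April (30): 31 + 30 = 61 days.
May 1–19, 1942: 19 days.
Total: 5 + 61 + 19 = 85 days.

85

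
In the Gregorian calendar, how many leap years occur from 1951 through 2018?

Years divisible by 4: 1952, 1956, …, 2016 — 17 in all.
2000 is divisible by 400, so still leap.
No century exceptions apply. Count: 17.

17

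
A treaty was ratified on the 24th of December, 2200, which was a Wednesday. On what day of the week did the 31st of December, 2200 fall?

Wednesday

Within December 2200: 31 − 24 = 7 days.
7 is a multiple of 7, so the 31st of December, 2200 falls on the same weekday: Wednesday.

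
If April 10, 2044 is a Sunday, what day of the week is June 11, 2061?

Saturday

Day-of-year of April 10, 2044: 101.
Day-of-year of June 11, 2061: 162.
2044 has 366 days, so 366 − 101 = 265 days remain in 2044.
Full years 2045–2060: 12 common + 4 leap = 12×365 + 4×366 = 5844 days.
Total: 265 + 5844 + 162 = 6271 days.
6271 mod 7 = 6, so 6 days after Sunday is Saturday.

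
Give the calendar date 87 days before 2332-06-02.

2332-03-07

Count 87 days before June 2, 2332:
March 2332: 31 − 7 = 24 days remain.
Then April (30), May (31): 30 + 31 = 61 days.
June 1–2, 2332: 2 days.
Total: 24 + 61 + 2 = 87 days.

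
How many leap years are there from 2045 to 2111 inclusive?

Years divisible by 4: 2048, 2052, …, 2108 — 16 in all.
Of these, 2100 is divisible by 100 but not 400, so not leap.
Leap years: 16 − 1 = 15.

15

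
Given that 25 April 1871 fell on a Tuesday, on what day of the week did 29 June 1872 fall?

Saturday

April 25, 1871 → April 25, 1872: 366 days (1872 is a leap year).
April 1872: 30 − 25 = 5 days remain.
Then May (31): 31 days.
June 1–29, 1872: 29 days.
Residual: 65 days.
Total: 431 days.
431 mod 7 = 4, so 4 days after Tuesday is Saturday.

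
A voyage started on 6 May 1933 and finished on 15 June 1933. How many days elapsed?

May 1933: 31 − 6 = 25 days remain.
June 1–15, 1933: 15 days.
Total: 25 + 15 = 40 days.

40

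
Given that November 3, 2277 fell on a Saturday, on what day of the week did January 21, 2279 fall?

November 2277: 30 − 3 = 27 days remain.
Then 13 full months totalling 396 days.
January 1–21, 2279: 21 days.
Total: 27 + 396 + 21 = 444 days.
444 mod 7 = 3, so 3 days after Saturday is Tuesday.

Tuesday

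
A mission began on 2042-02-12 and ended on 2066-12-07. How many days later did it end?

9064

Day-of-year of February 12, 2042: 43.
Day-of-year of December 7, 2066: 341.
2042 has 365 days, so 365 − 43 = 322 days remain in 2042.
Full years 2043–2065: 17 common + 6 leap = 17×365 + 6×366 = 8401 days.
Total: 322 + 8401 + 341 = 9064 days.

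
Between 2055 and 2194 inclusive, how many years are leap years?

Years divisible by 4: 2056, 2060, …, 2192 — 35 in all.
Of these, 2100 is divisible by 100 but not 400, so not leap.
Leap years: 35 − 1 = 34.

34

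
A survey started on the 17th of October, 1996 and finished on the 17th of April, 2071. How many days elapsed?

27210

Day-of-year of October 17, 1996: 291.
Day-of-year of April 17, 2071: 107.
1996 has 366 days, so 366 − 291 = 75 days remain in 1996.
Full years 1997–2070: 56 common + 18 leap = 56×365 + 18×366 = 27028 days.
Total: 75 + 27028 + 107 = 27210 days.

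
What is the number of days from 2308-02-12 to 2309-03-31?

February 12, 2308 → February 12, 2309: 366 days (2308 is a leap year).
February 2309: 28 − 12 = 16 days remain (2309 is not a leap year, so February has 28 days).
March 1–31, 2309: 31 days.
Residual: 47 days.
Total: 413 days.

413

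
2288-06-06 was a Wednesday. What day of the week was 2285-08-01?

Saturday

Count forward from the earlier date (August 1, 2285) to the later (June 6, 2288):
August 1, 2285 → August 1, 2286: 365 days.
August 1, 2286 → August 1, 2287: 365 days.
August 2287: 31 − 1 = 30 days remain.
Then 9 full months totalling 274 days.
June 1–6, 2288: 6 days.
Residual: 310 days.
Total: 1040 days.
1040 mod 7 = 4, so 4 days before Wednesday is Saturday.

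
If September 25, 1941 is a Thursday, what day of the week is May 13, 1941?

Count forward from the earlier date (May 13, 1941) to the later (September 25, 1941):
May 1941: 31 − 13 = 18 days remain.
Then June (30), July (31), August (31): 30 + 31 + 31 = 92 days.
September 1–25, 1941: 25 days.
Total: 18 + 92 + 25 = 135 days.
135 mod 7 = 2, so 2 days before Thursday is Tuesday.

Tuesday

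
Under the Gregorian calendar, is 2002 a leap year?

2002 is not a leap year.

No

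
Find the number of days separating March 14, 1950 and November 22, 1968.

Day-of-year of March 14, 1950: 73.
Day-of-year of November 22, 1968: 327.
1950 has 365 days, so 365 − 73 = 292 days remain in 1950.
Full years 1951–1967: 13 common + 4 leap = 13×365 + 4×366 = 6209 days.
Total: 292 + 6209 + 327 = 6828 days.

6828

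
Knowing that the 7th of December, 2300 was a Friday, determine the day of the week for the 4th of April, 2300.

Count forward from the earlier date (April 4, 2300) to the later (December 7, 2300):
April 2300: 30 − 4 = 26 days remain.
Then May (31), June (30), July (31), August (31), September (30), October (31), November (30): 31 + 30 + 31 + 31 + 30 + 31 + 30 = 214 days.
December 1–7, 2300: 7 days.
Total: 26 + 214 + 7 = 247 days.
247 mod 7 = 2, so 2 days before Friday is Wednesday.

Wednesday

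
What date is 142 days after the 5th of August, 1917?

the 25th of December, 1917

Count 142 days after August 5, 1917:
August 1917: 31 − 5 = 26 days remain.
Then September (30), October (31), November (30): 30 + 31 + 30 = 91 days.
December 1–25, 1917: 25 days.
Total: 26 + 91 + 25 = 142 days.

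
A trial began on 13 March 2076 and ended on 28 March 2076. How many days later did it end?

Within March 2076: 28 − 13 = 15 days.

15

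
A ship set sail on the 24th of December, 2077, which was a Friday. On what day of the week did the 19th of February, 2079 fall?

December 24, 2077 → December 24, 2078: 365 days.
December 2078: 31 − 24 = 7 days remain.
Then January (31): 31 days.
February 1–19, 2079: 19 days (2079 is not a leap year).
Residual: 57 days.
Total: 422 days.
422 mod 7 = 2, so 2 days after Friday is Sunday.

Sunday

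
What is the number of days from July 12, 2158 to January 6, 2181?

Day-of-year of July 12, 2158: 193.
Day-of-year of January 6, 2181: 6.
2158 has 365 days, so 365 − 193 = 172 days remain in 2158.
Full years 2159–2180: 16 common + 6 leap = 16×365 + 6×366 = 8036 days.
Total: 172 + 8036 + 6 = 8214 days.

8214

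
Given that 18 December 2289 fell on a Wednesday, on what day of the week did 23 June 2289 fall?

Sunday

Count forward from the earlier date (June 23, 2289) to the later (December 18, 2289):
June 2289: 30 − 23 = 7 days remain.
Then July (31), August (31), September (30), October (31), November (30): 31 + 31 + 30 + 31 + 30 = 153 days.
December 1–18, 2289: 18 days.
Total: 7 + 153 + 18 = 178 days.
178 mod 7 = 3, so 3 days before Wednesday is Sunday.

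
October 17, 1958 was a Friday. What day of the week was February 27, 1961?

Monday

Day-of-year of October 17, 1958: 290.
Day-of-year of February 27, 1961: 58.
1958 has 365 days, so 365 − 290 = 75 days remain in 1958.
Full years: 1959: 365; 1960: 366. Sum = 731.
Total: 75 + 731 + 58 = 864 days.
864 mod 7 = 3, so 3 days after Friday is Monday.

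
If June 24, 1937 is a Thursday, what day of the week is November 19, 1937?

June 1937: 30 − 24 = 6 days remain.
Then July (31), August (31), September (30), October (31): 31 + 31 + 30 + 31 = 123 days.
November 1–19, 1937: 19 days.
Total: 6 + 123 + 19 = 148 days.
148 mod 7 = 1, so 1 day after Thursday is Friday.

Friday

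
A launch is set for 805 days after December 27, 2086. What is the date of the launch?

March 11, 2089

Count 805 days after December 27, 2086:
December 27, 2086 → December 27, 2087: 365 days.
December 27, 2087 → December 27, 2088: 366 days (2088 is a leap year).
December 2088: 31 − 27 = 4 days remain.
Then January (31), February 2089 (28): 31 + 28 = 59 days.
March 1–11, 2089: 11 days.
Residual: 74 days.
Total: 805 days.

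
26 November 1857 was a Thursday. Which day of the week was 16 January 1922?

From November 26, 1857 to November 26, 1921: 64 years, of which 15 contain a Feb 29 — 49×365 + 15×366 = 23375 days.
(1900 is not a leap year (divisible by 100 but not 400).)
November 1921: 30 − 26 = 4 days remain.
Then December (31): 31 days.
January 1–16, 1922: 16 days.
Residual: 51 days.
Total: 23426 days.
23426 mod 7 = 4, so 4 days after Thursday is Monday.

Monday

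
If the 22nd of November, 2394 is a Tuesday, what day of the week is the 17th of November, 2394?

Thursday

Count forward from the earlier date (November 17, 2394) to the later (November 22, 2394):
Within November 2394: 22 − 17 = 5 days.
5 mod 7 = 5, so 5 days before Tuesday is Thursday.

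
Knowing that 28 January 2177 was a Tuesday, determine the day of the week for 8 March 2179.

Monday

January 28, 2177 → January 28, 2178: 365 days.
January 28, 2178 → January 28, 2179: 365 days.
January 2179: 31 − 28 = 3 days remain.
Then February 2179 (28): 28 days.
March 1–8, 2179: 8 days.
Residual: 39 days.
Total: 769 days.
769 mod 7 = 6, so 6 days after Tuesday is Monday.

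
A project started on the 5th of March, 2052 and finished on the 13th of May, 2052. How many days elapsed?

69

March 2052: 31 − 5 = 26 days remain.
Then April (30): 30 days.
May 1–13, 2052: 13 days.
Total: 26 + 30 + 13 = 69 days.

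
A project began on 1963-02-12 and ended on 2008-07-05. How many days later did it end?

Day-of-year of February 12, 1963: 43.
Day-of-year of July 5, 2008: 187.
1963 has 365 days, so 365 − 43 = 322 days remain in 1963.
Full years 1964–2007: 33 common + 11 leap = 33×365 + 11×366 = 16071 days.
Total: 322 + 16071 + 187 = 16580 days.

16580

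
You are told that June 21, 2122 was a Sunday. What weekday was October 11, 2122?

June 2122: 30 − 21 = 9 days remain.
Then July (31), August (31), September (30): 31 + 31 + 30 = 92 days.
October 1–11, 2122: 11 days.
Total: 9 + 92 + 11 = 112 days.
112 is a multiple of 7, so October 11, 2122 falls on the same weekday: Sunday.

Sunday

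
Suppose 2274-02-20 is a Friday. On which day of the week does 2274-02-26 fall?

Thursday

Within February 2274: 26 − 20 = 6 days.
6 mod 7 = 6, so 6 days after Friday is Thursday.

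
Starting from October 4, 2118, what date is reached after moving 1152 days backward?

August 9, 2115

Count 1152 days before October 4, 2118:
August 9, 2115 → August 9, 2116: 366 days (2116 is a leap year).
August 9, 2116 → August 9, 2117: 365 days.
August 9, 2117 → August 9, 2118: 365 days.
August 2118: 31 − 9 = 22 days remain.
Then September (30): 30 days.
October 1–4, 2118: 4 days.
Residual: 56 days.
Total: 1152 days.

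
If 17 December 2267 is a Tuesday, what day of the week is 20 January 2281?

Day-of-year of December 17, 2267: 351.
Day-of-year of January 20, 2281: 20.
2267 has 365 days, so 365 − 351 = 14 days remain in 2267.
Full years 2268–2280: 9 common + 4 leap = 9×365 + 4×366 = 4749 days.
Total: 14 + 4749 + 20 = 4783 days.
4783 mod 7 = 2, so 2 days after Tuesday is Thursday.

Thursday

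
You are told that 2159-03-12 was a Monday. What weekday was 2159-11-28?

March 2159: 31 − 12 = 19 days remain.
Then April (30), May (31), June (30), July (31), August (31), September (30), October (31): 30 + 31 + 30 + 31 + 31 + 30 + 31 = 214 days.
November 1–28, 2159: 28 days.
Total: 19 + 214 + 28 = 261 days.
261 mod 7 = 2, so 2 days after Monday is Wednesday.

Wednesday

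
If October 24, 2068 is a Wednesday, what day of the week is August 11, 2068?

Count forward from the earlier date (August 11, 2068) to the later (October 24, 2068):
August 2068: 31 − 11 = 20 days remain.
Then September (30): 30 days.
October 1–24, 2068: 24 days.
Total: 20 + 30 + 24 = 74 days.
74 mod 7 = 4, so 4 days before Wednesday is Saturday.

Saturday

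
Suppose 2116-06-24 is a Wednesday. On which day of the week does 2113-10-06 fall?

Friday

Count forward from the earlier date (October 6, 2113) to the later (June 24, 2116):
October 6, 2113 → October 6, 2114: 365 days.
October 6, 2114 → October 6, 2115: 365 days.
October 2115: 31 − 6 = 25 days remain.
Then November (30), December (31), January (31), February 2116 (29), March (31), April (30), May (31): 30 + 31 + 31 + 29 + 31 + 30 + 31 = 213 days.
June 1–24, 2116: 24 days.
Residual: 262 days.
Total: 992 days.
992 mod 7 = 5, so 5 days before Wednesday is Friday.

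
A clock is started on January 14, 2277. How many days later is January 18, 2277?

Within January 2277: 18 − 14 = 4 days.

4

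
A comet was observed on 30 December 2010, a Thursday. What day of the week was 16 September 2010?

Count forward from the earlier date (September 16, 2010) to the later (December 30, 2010):
September 2010: 30 − 16 = 14 days remain.
Then October (31), November (30): 31 + 30 = 61 days.
December 1–30, 2010: 30 days.
Total: 14 + 61 + 30 = 105 days.
105 is a multiple of 7, so 16 September 2010 falls on the same weekday: Thursday.

Thursday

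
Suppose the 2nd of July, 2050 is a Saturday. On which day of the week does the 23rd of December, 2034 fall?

Count forward from the earlier date (December 23, 2034) to the later (July 2, 2050):
Day-of-year of December 23, 2034: 357.
Day-of-year of July 2, 2050: 183.
2034 has 365 days, so 365 − 357 = 8 days remain in 2034.
Full years 2035–2049: 11 common + 4 leap = 11×365 + 4×366 = 5479 days.
Total: 8 + 5479 + 183 = 5670 days.
5670 is a multiple of 7, so the 23rd of December, 2034 falls on the same weekday: Saturday.

Saturday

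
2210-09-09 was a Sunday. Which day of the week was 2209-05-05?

Count forward from the earlier date (May 5, 2209) to the later (September 9, 2210):
Day-of-year of May 5, 2209: 125.
Day-of-year of September 9, 2210: 252.
2209 has 365 days, so 365 − 125 = 240 days remain in 2209.
Total: 240 + 252 = 492 days.
492 mod 7 = 2, so 2 days before Sunday is Friday.

Friday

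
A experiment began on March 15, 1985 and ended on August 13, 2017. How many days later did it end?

Day-of-year of March 15, 1985: 74.
Day-of-year of August 13, 2017: 225.
1985 has 365 days, so 365 − 74 = 291 days remain in 1985.
Full years 1986–2016: 23 common + 8 leap = 23×365 + 8×366 = 11323 days.
Total: 291 + 11323 + 225 = 11839 days.

11839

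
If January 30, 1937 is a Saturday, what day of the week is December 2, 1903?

Wednesday

Count forward from the earlier date (December 2, 1903) to the later (January 30, 1937):
From December 2, 1903 to December 2, 1936: 33 years, of which 9 contain a Feb 29 — 24×365 + 9×366 = 12054 days.
December 1936: 31 − 2 = 29 days remain.
January 1–30, 1937: 30 days.
Residual: 59 days.
Total: 12113 days.
12113 mod 7 = 3, so 3 days before Saturday is Wednesday.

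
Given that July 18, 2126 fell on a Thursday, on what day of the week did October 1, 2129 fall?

July 18, 2126 → July 18, 2127: 365 days.
July 18, 2127 → July 18, 2128: 366 days (2128 is a leap year).
July 18, 2128 → July 18, 2129: 365 days.
July 2129: 31 − 18 = 13 days remain.
Then August (31), September (30): 31 + 30 = 61 days.
October 1, 2129: 1 day.
Residual: 75 days.
Total: 1171 days.
1171 mod 7 = 2, so 2 days after Thursday is Saturday.

Saturday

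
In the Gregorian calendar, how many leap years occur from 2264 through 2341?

19

Years divisible by 4: 2264, 2268, …, 2340 — 20 in all.
Of these, 2300 is divisible by 100 but not 400, so not leap.
Leap years: 20 − 1 = 19.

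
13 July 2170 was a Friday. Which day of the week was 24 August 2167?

Monday

Count forward from the earlier date (August 24, 2167) to the later (July 13, 2170):
August 24, 2167 → August 24, 2168: 366 days (2168 is a leap year).
August 24, 2168 → August 24, 2169: 365 days.
August 2169: 31 − 24 = 7 days remain.
Then 10 full months totalling 303 days.
July 1–13, 2170: 13 days.
Residual: 323 days.
Total: 1054 days.
1054 mod 7 = 4, so 4 days before Friday is Monday.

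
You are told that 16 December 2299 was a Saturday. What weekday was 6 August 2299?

Sunday

Count forward from the earlier date (August 6, 2299) to the later (December 16, 2299):
August 2299: 31 − 6 = 25 days remain.
Then September (30), October (31), November (30): 30 + 31 + 30 = 91 days.
December 1–16, 2299: 16 days.
Total: 25 + 91 + 16 = 132 days.
132 mod 7 = 6, so 6 days before Saturday is Sunday.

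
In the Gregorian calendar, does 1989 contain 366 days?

1989 is not a leap year.

No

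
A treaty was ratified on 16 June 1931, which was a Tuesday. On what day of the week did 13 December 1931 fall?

Sunday

June 1931: 30 − 16 = 14 days remain.
Then July (31), August (31), September (30), October (31), November (30): 31 + 31 + 30 + 31 + 30 = 153 days.
December 1–13, 1931: 13 days.
Total: 14 + 153 + 13 = 180 days.
180 mod 7 = 5, so 5 days after Tuesday is Sunday.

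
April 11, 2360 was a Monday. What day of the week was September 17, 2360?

April 2360: 30 − 11 = 19 days remain.
Then May (31), June (30), July (31), August (31): 31 + 30 + 31 + 31 = 123 days.
September 1–17, 2360: 17 days.
Total: 19 + 123 + 17 = 159 days.
159 mod 7 = 5, so 5 days after Monday is Saturday.

Saturday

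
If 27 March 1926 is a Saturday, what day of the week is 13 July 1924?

Sunday

Count forward from the earlier date (July 13, 1924) to the later (March 27, 1926):
July 13, 1924 → July 13, 1925: 365 days.
July 1925: 31 − 13 = 18 days remain.
Then August (31), September (30), October (31), November (30), December (31), January (31), February 1926 (28): 31 + 30 + 31 + 30 + 31 + 31 + 28 = 212 days.
March 1–27, 1926: 27 days.
Residual: 257 days.
Total: 622 days.
622 mod 7 = 6, so 6 days before Saturday is Sunday.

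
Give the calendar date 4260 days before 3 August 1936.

4 December 1924

Count 4260 days before August 3, 1936:
Day-of-year of December 4, 1924: 339.
Day-of-year of August 3, 1936: 216.
1924 has 366 days, so 366 − 339 = 27 days remain in 1924.
Full years 1925–1935: 9 common + 2 leap = 9×365 + 2×366 = 4017 days.
Total: 27 + 4017 + 216 = 4260 days.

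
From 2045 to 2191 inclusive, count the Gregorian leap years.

35

Years divisible by 4: 2048, 2052, …, 2188 — 36 in all.
Of these, 2100 is divisible by 100 but not 400, so not leap.
Leap years: 36 − 1 = 35.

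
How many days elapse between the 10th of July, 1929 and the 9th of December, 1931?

July 10, 1929 → July 10, 1930: 365 days.
July 10, 1930 → July 10, 1931: 365 days.
July 1931: 31 − 10 = 21 days remain.
Then August (31), September (30), October (31), November (30): 31 + 30 + 31 + 30 = 122 days.
December 1–9, 1931: 9 days.
Residual: 152 days.
Total: 882 days.

882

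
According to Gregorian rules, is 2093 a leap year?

No

2093 is not a leap year.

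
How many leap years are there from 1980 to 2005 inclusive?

Years divisible by 4 in [1980, 2005]: 1980, 1984, 1988, 1992, 1996, 2000, 2004.
2000 is divisible by 400, so still leap.
No century exceptions apply. Count: 7.

7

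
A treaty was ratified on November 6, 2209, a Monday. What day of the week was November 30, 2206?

Count forward from the earlier date (November 30, 2206) to the later (November 6, 2209):
Day-of-year of November 30, 2206: 334.
Day-of-year of November 6, 2209: 310.
2206 has 365 days, so 365 − 334 = 31 days remain in 2206.
Full years: 2207: 365; 2208: 366. Sum = 731.
Total: 31 + 731 + 310 = 1072 days.
1072 mod 7 = 1, so 1 day before Monday is Sunday.

Sunday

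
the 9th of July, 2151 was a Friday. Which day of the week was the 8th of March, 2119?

Wednesday

Count forward from the earlier date (March 8, 2119) to the later (July 9, 2151):
From March 8, 2119 to March 8, 2151: 32 years, of which 8 contain a Feb 29 — 24×365 + 8×366 = 11688 days.
March 2151: 31 − 8 = 23 days remain.
Then April (30), May (31), June (30): 30 + 31 + 30 = 91 days.
July 1–9, 2151: 9 days.
Residual: 123 days.
Total: 11811 days.
11811 mod 7 = 2, so 2 days before Friday is Wednesday.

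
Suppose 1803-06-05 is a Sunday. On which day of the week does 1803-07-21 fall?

Thursday

June 1803: 30 − 5 = 25 days remain.
July 1–21, 1803: 21 days.
Total: 25 + 21 = 46 days.
46 mod 7 = 4, so 4 days after Sunday is Thursday.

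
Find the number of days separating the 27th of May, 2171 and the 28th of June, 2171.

May 2171: 31 − 27 = 4 days remain.
June 1–28, 2171: 28 days.
Total: 4 + 28 = 32 days.

32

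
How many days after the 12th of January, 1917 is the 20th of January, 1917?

8

Within January 1917: 20 − 12 = 8 days.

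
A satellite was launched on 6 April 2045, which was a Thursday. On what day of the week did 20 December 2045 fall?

April 2045: 30 − 6 = 24 days remain.
Then May (31), June (30), July (31), August (31), September (30), October (31), November (30): 31 + 30 + 31 + 31 + 30 + 31 + 30 = 214 days.
December 1–20, 2045: 20 days.
Total: 24 + 214 + 20 = 258 days.
258 mod 7 = 6, so 6 days after Thursday is Wednesday.

Wednesday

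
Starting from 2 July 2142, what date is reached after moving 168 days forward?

17 December 2142

Count 168 days after July 2, 2142:
July 2142: 31 − 2 = 29 days remain.
Then August (31), September (30), October (31), November (30): 31 + 30 + 31 + 30 = 122 days.
December 1–17, 2142: 17 days.
Total: 29 + 122 + 17 = 168 days.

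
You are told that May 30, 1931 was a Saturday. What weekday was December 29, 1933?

Day-of-year of May 30, 1931: 150.
Day-of-year of December 29, 1933: 363.
1931 has 365 days, so 365 − 150 = 215 days remain in 1931.
Full years: 1932: 366. Sum = 366.
Total: 215 + 366 + 363 = 944 days.
944 mod 7 = 6, so 6 days after Saturday is Friday.

Friday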